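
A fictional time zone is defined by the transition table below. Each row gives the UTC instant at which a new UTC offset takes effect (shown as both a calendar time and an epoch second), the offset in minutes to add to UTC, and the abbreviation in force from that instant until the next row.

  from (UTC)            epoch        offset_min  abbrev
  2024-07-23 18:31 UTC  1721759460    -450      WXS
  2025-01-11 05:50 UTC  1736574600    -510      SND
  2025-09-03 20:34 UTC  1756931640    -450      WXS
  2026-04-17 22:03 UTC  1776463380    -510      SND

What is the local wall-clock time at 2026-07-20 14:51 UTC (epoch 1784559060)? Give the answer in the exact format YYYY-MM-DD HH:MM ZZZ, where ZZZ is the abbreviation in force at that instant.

2026-07-20 06:21 SND

Query: 2026-07-20 14:51 UTC
Rule 4/4 (SND, -08:30): 2026-04-17 22:03 UTC ≤ query < +∞
14·60 + 51 - 510 = 381 min
381 = 0·1440 + 381; 381 = 6·60 + 21 → 06:21, same day
→ 2026-07-20 06:21 SND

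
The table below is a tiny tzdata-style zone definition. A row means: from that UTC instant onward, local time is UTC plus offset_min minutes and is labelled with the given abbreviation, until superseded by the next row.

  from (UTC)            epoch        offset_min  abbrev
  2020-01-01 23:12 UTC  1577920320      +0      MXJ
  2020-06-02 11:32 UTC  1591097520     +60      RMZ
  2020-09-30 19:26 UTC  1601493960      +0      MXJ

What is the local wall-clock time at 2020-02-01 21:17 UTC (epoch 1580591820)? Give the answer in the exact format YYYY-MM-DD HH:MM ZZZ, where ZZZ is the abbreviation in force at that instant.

2020-02-01 21:17 MXJ

Query: 2020-02-01 21:17 UTC
Rule 1/3 (MXJ, +00:00): 2020-01-01 23:12 UTC ≤ query < 2020-06-02 11:32 UTC
21·60 + 17 + 0 = 1277 min
1277 = 0·1440 + 1277; 1277 = 21·60 + 17 → 21:17, same day
→ 2020-02-01 21:17 MXJ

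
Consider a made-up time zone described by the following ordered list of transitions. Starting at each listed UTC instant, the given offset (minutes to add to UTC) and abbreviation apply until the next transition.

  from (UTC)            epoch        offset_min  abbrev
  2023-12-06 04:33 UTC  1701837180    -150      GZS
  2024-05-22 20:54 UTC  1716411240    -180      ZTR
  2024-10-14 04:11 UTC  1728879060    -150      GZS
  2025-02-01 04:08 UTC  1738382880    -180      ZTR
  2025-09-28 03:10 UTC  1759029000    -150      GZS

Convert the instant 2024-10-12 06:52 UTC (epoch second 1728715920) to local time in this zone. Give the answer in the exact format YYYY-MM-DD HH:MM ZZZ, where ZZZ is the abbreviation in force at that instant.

Query: 2024-10-12 06:52 UTC
Rule 2/5 (ZTR, -03:00): 2024-05-22 20:54 UTC ≤ query < 2024-10-14 04:11 UTC
6·60 + 52 - 180 = 232 min
232 = 0·1440 + 232; 232 = 3·60 + 52 → 03:52, same day
→ 2024-10-12 03:52 ZTR

2024-10-12 03:52 ZTR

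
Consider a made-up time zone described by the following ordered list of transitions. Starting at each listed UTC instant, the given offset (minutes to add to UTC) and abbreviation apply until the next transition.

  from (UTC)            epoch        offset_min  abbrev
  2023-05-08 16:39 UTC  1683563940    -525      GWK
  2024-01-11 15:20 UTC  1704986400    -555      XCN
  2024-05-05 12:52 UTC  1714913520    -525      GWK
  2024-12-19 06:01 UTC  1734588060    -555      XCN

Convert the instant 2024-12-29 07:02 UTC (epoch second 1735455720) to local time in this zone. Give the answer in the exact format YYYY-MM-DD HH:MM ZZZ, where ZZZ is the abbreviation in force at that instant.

Query: 2024-12-29 07:02 UTC
Rule 4/4 (XCN, -09:15): 2024-12-19 06:01 UTC ≤ query < +∞
7·60 + 2 - 555 = -133 min
-133 = -1·1440 + 1307; 1307 = 21·60 + 47 → 21:47, 2024-12-29 - 1 day = 2024-12-28
→ 2024-12-28 21:47 XCN

2024-12-28 21:47 XCN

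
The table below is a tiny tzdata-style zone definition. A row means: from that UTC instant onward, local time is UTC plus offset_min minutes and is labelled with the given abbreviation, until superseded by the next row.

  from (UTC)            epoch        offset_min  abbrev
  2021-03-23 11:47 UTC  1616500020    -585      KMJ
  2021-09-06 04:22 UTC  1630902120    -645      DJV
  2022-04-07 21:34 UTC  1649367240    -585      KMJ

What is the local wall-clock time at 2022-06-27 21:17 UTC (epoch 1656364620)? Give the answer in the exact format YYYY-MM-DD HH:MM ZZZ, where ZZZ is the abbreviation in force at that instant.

Query: 2022-06-27 21:17 UTC
Rule 3/3 (KMJ, -09:45): 2022-04-07 21:34 UTC ≤ query < +∞
21·60 + 17 - 585 = 692 min
692 = 0·1440 + 692; 692 = 11·60 + 32 → 11:32, same day
→ 2022-06-27 11:32 KMJ

2022-06-27 11:32 KMJ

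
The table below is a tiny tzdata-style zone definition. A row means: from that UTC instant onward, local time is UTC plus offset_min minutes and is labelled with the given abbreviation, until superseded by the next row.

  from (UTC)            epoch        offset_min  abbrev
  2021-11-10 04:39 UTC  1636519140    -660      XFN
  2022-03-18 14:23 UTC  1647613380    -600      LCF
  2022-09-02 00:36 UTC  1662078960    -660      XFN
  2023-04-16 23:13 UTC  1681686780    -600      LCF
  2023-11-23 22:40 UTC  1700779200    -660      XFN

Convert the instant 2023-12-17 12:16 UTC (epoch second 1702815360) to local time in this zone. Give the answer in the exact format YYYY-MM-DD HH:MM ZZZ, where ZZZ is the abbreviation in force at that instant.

Query: 2023-12-17 12:16 UTC
Rule 5/5 (XFN, -11:00): 2023-11-23 22:40 UTC ≤ query < +∞
12·60 + 16 - 660 = 76 min
76 = 0·1440 + 76; 76 = 1·60 + 16 → 01:16, same day
→ 2023-12-17 01:16 XFN

2023-12-17 01:16 XFN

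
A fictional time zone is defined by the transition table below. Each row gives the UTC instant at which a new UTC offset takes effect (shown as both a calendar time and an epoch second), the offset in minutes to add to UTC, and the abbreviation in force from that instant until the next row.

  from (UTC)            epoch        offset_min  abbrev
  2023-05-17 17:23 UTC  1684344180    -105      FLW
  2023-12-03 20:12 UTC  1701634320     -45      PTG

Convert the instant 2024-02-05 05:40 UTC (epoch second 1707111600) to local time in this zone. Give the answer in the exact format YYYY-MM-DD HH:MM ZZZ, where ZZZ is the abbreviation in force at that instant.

2024-02-05 04:55 PTG

Query: 2024-02-05 05:40 UTC
Rule 2/2 (PTG, -00:45): 2023-12-03 20:12 UTC ≤ query < +∞
5·60 + 40 - 45 = 295 min
295 = 0·1440 + 295; 295 = 4·60 + 55 → 04:55, same day
→ 2024-02-05 04:55 PTG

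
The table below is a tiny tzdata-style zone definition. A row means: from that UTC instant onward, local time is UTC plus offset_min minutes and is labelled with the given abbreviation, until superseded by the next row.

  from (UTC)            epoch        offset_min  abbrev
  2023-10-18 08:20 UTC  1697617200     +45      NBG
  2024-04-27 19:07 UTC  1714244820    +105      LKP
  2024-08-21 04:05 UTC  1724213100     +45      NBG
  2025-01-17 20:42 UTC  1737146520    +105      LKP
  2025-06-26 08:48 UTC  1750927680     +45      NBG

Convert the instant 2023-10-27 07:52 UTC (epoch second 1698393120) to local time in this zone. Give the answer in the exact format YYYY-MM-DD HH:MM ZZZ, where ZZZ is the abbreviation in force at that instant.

2023-10-27 08:37 NBG

Query: 2023-10-27 07:52 UTC
Rule 1/5 (NBG, +00:45): 2023-10-18 08:20 UTC ≤ query < 2024-04-27 19:07 UTC
7·60 + 52 + 45 = 517 min
517 = 0·1440 + 517; 517 = 8·60 + 37 → 08:37, same day
→ 2023-10-27 08:37 NBG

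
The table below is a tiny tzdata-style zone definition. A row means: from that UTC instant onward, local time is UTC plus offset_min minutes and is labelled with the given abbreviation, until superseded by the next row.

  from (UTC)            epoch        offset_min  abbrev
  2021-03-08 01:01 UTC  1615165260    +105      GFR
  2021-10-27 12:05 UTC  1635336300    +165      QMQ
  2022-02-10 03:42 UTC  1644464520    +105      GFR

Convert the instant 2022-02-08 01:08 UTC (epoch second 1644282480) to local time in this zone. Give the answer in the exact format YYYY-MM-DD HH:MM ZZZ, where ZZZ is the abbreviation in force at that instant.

Query: 2022-02-08 01:08 UTC
Rule 2/3 (QMQ, +02:45): 2021-10-27 12:05 UTC ≤ query < 2022-02-10 03:42 UTC
1·60 + 8 + 165 = 233 min
233 = 0·1440 + 233; 233 = 3·60 + 53 → 03:53, same day
→ 2022-02-08 03:53 QMQ

2022-02-08 03:53 QMQ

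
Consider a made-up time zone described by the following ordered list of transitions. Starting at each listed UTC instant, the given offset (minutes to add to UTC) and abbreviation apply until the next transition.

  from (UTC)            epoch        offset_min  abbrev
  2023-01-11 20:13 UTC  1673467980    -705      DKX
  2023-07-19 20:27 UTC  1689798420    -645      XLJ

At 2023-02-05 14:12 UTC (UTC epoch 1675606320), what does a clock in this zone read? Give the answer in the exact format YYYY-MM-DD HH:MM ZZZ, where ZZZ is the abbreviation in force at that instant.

2023-02-05 02:27 DKX

Query: 2023-02-05 14:12 UTC
Rule 1/2 (DKX, -11:45): 2023-01-11 20:13 UTC ≤ query < 2023-07-19 20:27 UTC
14·60 + 12 - 705 = 147 min
147 = 0·1440 + 147; 147 = 2·60 + 27 → 02:27, same day
→ 2023-02-05 02:27 DKX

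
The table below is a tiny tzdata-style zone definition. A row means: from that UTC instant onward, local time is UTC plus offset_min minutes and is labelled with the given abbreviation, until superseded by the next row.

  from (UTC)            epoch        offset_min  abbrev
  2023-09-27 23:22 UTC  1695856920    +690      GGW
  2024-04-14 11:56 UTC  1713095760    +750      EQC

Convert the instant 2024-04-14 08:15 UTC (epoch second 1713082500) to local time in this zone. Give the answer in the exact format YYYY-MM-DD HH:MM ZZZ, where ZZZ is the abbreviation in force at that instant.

Query: 2024-04-14 08:15 UTC
Rule 1/2 (GGW, +11:30): 2023-09-27 23:22 UTC ≤ query < 2024-04-14 11:56 UTC
8·60 + 15 + 690 = 1185 min
1185 = 0·1440 + 1185; 1185 = 19·60 + 45 → 19:45, same day
→ 2024-04-14 19:45 GGW

2024-04-14 19:45 GGW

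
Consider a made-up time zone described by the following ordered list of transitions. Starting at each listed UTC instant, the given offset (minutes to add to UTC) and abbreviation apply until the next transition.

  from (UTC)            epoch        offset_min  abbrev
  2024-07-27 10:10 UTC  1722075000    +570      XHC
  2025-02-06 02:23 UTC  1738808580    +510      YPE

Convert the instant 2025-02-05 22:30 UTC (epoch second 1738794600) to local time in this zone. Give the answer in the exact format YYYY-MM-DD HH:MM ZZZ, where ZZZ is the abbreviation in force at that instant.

Query: 2025-02-05 22:30 UTC
Rule 1/2 (XHC, +09:30): 2024-07-27 10:10 UTC ≤ query < 2025-02-06 02:23 UTC
22·60 + 30 + 570 = 1920 min
1920 = 1·1440 + 480; 480 = 8·60 + 0 → 08:00, 2025-02-05 + 1 day = 2025-02-06
→ 2025-02-06 08:00 XHC

2025-02-06 08:00 XHC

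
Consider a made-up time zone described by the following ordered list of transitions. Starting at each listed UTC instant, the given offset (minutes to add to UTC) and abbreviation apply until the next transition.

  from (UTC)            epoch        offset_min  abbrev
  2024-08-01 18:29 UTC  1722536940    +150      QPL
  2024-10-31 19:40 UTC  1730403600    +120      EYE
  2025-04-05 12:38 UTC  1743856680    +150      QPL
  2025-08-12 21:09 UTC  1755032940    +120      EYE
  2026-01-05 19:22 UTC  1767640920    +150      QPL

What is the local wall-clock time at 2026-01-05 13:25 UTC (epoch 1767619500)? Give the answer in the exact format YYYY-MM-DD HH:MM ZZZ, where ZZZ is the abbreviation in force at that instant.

2026-01-05 15:25 EYE

Query: 2026-01-05 13:25 UTC
Rule 4/5 (EYE, +02:00): 2025-08-12 21:09 UTC ≤ query < 2026-01-05 19:22 UTC
13·60 + 25 + 120 = 925 min
925 = 0·1440 + 925; 925 = 15·60 + 25 → 15:25, same day
→ 2026-01-05 15:25 EYE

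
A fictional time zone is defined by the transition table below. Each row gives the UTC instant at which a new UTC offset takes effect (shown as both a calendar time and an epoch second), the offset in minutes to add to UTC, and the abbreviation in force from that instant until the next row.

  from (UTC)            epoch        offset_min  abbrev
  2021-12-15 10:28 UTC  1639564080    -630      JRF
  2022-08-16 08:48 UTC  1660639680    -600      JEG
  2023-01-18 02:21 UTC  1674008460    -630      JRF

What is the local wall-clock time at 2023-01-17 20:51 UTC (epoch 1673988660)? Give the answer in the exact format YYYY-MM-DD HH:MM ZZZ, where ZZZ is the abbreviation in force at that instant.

Query: 2023-01-17 20:51 UTC
Rule 2/3 (JEG, -10:00): 2022-08-16 08:48 UTC ≤ query < 2023-01-18 02:21 UTC
20·60 + 51 - 600 = 651 min
651 = 0·1440 + 651; 651 = 10·60 + 51 → 10:51, same day
→ 2023-01-17 10:51 JEG

2023-01-17 10:51 JEG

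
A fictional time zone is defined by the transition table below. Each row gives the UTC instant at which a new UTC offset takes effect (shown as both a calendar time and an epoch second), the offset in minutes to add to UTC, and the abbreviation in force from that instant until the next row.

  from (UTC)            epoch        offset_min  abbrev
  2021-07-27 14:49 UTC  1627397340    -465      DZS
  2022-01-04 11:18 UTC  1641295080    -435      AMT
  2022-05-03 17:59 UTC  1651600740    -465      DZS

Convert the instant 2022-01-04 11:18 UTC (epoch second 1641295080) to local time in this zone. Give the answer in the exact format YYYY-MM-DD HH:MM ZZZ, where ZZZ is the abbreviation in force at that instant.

2022-01-04 04:03 AMT

Query: 2022-01-04 11:18 UTC
Rule 2/3 (AMT, -07:15): 2022-01-04 11:18 UTC ≤ query < 2022-05-03 17:59 UTC
11·60 + 18 - 435 = 243 min
243 = 0·1440 + 243; 243 = 4·60 + 3 → 04:03, same day
→ 2022-01-04 04:03 AMT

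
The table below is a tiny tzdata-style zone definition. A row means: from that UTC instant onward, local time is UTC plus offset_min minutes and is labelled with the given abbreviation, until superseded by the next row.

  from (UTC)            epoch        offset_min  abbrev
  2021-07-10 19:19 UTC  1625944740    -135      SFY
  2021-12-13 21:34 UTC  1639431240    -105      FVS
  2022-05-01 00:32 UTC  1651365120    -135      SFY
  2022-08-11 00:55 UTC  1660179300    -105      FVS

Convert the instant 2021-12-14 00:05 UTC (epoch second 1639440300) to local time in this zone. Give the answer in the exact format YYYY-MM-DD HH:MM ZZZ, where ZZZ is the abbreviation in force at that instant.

Query: 2021-12-14 00:05 UTC
Rule 2/4 (FVS, -01:45): 2021-12-13 21:34 UTC ≤ query < 2022-05-01 00:32 UTC
0·60 + 5 - 105 = -100 min
-100 = -1·1440 + 1340; 1340 = 22·60 + 20 → 22:20, 2021-12-14 - 1 day = 2021-12-13
→ 2021-12-13 22:20 FVS

2021-12-13 22:20 FVS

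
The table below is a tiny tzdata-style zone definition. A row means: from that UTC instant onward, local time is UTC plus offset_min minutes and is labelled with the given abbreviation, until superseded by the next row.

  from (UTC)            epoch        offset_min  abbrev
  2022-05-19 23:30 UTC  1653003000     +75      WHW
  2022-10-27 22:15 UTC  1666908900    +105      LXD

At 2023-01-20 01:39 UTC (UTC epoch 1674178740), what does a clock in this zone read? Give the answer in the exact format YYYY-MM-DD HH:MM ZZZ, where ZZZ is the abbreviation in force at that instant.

2023-01-20 03:24 LXD

Query: 2023-01-20 01:39 UTC
Rule 2/2 (LXD, +01:45): 2022-10-27 22:15 UTC ≤ query < +∞
1·60 + 39 + 105 = 204 min
204 = 0·1440 + 204; 204 = 3·60 + 24 → 03:24, same day
→ 2023-01-20 03:24 LXD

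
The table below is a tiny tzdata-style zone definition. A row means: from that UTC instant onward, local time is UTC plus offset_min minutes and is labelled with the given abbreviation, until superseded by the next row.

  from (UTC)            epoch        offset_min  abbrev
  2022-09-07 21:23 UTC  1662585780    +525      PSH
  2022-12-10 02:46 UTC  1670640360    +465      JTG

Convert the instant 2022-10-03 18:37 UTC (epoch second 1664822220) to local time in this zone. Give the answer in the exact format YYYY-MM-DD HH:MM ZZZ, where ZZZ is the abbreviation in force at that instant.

2022-10-04 03:22 PSH

Query: 2022-10-03 18:37 UTC
Rule 1/2 (PSH, +08:45): 2022-09-07 21:23 UTC ≤ query < 2022-12-10 02:46 UTC
18·60 + 37 + 525 = 1642 min
1642 = 1·1440 + 202; 202 = 3·60 + 22 → 03:22, 2022-10-03 + 1 day = 2022-10-04
→ 2022-10-04 03:22 PSH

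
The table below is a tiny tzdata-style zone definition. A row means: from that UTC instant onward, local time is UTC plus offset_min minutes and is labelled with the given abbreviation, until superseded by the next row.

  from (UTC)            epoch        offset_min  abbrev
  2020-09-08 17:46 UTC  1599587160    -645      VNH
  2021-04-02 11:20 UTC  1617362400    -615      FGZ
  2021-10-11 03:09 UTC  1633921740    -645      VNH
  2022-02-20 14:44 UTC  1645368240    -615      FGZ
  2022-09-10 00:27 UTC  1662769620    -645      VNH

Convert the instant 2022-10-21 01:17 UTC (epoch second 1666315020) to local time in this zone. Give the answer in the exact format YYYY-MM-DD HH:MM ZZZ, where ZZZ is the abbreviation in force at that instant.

Query: 2022-10-21 01:17 UTC
Rule 5/5 (VNH, -10:45): 2022-09-10 00:27 UTC ≤ query < +∞
1·60 + 17 - 645 = -568 min
-568 = -1·1440 + 872; 872 = 14·60 + 32 → 14:32, 2022-10-21 - 1 day = 2022-10-20
→ 2022-10-20 14:32 VNH

2022-10-20 14:32 VNH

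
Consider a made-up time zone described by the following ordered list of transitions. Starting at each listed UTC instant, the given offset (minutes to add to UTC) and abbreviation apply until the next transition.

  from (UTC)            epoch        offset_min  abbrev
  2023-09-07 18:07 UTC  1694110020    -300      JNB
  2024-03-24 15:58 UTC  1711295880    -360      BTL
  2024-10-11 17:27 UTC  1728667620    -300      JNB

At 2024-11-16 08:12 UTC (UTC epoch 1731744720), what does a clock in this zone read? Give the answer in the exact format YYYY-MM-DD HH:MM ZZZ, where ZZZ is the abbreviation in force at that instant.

2024-11-16 03:12 JNB

Query: 2024-11-16 08:12 UTC
Rule 3/3 (JNB, -05:00): 2024-10-11 17:27 UTC ≤ query < +∞
8·60 + 12 - 300 = 192 min
192 = 0·1440 + 192; 192 = 3·60 + 12 → 03:12, same day
→ 2024-11-16 03:12 JNB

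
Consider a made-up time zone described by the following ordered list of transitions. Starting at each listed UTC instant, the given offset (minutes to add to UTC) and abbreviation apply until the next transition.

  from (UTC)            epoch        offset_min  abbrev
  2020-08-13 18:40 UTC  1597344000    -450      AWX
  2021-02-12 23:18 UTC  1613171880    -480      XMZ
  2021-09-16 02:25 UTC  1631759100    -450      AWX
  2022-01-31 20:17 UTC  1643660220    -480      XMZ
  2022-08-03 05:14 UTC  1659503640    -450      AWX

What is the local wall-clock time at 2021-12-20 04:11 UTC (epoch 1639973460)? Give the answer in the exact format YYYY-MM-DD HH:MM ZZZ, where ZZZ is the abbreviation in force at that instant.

Query: 2021-12-20 04:11 UTC
Rule 3/5 (AWX, -07:30): 2021-09-16 02:25 UTC ≤ query < 2022-01-31 20:17 UTC
4·60 + 11 - 450 = -199 min
-199 = -1·1440 + 1241; 1241 = 20·60 + 41 → 20:41, 2021-12-20 - 1 day = 2021-12-19
→ 2021-12-19 20:41 AWX

2021-12-19 20:41 AWX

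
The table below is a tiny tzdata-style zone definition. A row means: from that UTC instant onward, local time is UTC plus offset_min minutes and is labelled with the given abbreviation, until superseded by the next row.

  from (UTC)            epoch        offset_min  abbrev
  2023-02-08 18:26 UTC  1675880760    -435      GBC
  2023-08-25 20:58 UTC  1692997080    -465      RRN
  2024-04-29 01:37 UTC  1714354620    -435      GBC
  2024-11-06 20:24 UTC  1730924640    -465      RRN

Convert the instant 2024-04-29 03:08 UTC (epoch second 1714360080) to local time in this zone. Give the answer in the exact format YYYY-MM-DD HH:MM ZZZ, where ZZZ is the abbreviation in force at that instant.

2024-04-28 19:53 GBC

Query: 2024-04-29 03:08 UTC
Rule 3/4 (GBC, -07:15): 2024-04-29 01:37 UTC ≤ query < 2024-11-06 20:24 UTC
3·60 + 8 - 435 = -247 min
-247 = -1·1440 + 1193; 1193 = 19·60 + 53 → 19:53, 2024-04-29 - 1 day = 2024-04-28
→ 2024-04-28 19:53 GBC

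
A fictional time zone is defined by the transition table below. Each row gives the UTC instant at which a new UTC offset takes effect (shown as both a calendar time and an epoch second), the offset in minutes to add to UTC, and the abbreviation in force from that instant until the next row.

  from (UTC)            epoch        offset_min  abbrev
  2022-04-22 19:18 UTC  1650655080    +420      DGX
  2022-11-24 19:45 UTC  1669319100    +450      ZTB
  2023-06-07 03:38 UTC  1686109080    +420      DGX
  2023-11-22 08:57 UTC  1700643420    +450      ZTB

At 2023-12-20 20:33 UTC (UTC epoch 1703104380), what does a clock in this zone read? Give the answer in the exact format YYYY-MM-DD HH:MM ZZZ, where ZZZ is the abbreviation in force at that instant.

Query: 2023-12-20 20:33 UTC
Rule 4/4 (ZTB, +07:30): 2023-11-22 08:57 UTC ≤ query < +∞
20·60 + 33 + 450 = 1683 min
1683 = 1·1440 + 243; 243 = 4·60 + 3 → 04:03, 2023-12-20 + 1 day = 2023-12-21
→ 2023-12-21 04:03 ZTB

2023-12-21 04:03 ZTB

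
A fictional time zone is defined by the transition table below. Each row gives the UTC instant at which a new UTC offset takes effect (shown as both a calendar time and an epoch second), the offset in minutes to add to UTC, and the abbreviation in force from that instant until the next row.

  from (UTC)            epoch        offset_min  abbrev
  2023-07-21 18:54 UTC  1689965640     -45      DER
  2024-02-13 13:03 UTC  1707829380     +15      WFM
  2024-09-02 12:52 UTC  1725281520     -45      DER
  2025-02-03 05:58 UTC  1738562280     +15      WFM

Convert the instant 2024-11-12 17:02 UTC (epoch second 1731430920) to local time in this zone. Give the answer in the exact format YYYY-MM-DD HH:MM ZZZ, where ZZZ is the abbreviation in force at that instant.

Query: 2024-11-12 17:02 UTC
Rule 3/4 (DER, -00:45): 2024-09-02 12:52 UTC ≤ query < 2025-02-03 05:58 UTC
17·60 + 2 - 45 = 977 min
977 = 0·1440 + 977; 977 = 16·60 + 17 → 16:17, same day
→ 2024-11-12 16:17 DER

2024-11-12 16:17 DER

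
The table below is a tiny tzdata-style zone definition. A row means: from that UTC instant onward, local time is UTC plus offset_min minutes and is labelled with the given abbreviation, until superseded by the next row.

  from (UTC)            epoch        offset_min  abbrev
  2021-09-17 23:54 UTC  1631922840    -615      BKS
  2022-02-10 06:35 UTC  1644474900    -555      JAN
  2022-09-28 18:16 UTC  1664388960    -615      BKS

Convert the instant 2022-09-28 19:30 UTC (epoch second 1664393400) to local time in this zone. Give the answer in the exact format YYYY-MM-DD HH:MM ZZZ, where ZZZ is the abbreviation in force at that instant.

2022-09-28 09:15 BKS

Query: 2022-09-28 19:30 UTC
Rule 3/3 (BKS, -10:15): 2022-09-28 18:16 UTC ≤ query < +∞
19·60 + 30 - 615 = 555 min
555 = 0·1440 + 555; 555 = 9·60 + 15 → 09:15, same day
→ 2022-09-28 09:15 BKS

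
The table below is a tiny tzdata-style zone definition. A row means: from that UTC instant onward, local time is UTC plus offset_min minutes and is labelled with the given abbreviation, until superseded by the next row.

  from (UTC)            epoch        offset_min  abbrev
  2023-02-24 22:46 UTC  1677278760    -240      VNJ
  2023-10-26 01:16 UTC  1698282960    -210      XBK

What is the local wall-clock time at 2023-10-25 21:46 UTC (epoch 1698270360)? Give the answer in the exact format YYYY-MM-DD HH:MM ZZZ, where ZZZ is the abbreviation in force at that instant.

2023-10-25 17:46 VNJ

Query: 2023-10-25 21:46 UTC
Rule 1/2 (VNJ, -04:00): 2023-02-24 22:46 UTC ≤ query < 2023-10-26 01:16 UTC
21·60 + 46 - 240 = 1066 min
1066 = 0·1440 + 1066; 1066 = 17·60 + 46 → 17:46, same day
→ 2023-10-25 17:46 VNJ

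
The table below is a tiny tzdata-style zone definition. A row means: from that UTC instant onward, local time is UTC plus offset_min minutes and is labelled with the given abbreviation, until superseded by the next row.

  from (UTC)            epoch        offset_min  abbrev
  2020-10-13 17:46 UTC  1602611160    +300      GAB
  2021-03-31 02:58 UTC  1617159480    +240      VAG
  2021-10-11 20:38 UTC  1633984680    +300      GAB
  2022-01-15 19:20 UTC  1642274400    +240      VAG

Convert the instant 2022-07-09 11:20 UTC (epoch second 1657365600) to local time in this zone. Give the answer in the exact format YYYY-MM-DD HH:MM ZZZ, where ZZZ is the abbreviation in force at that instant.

Query: 2022-07-09 11:20 UTC
Rule 4/4 (VAG, +04:00): 2022-01-15 19:20 UTC ≤ query < +∞
11·60 + 20 + 240 = 920 min
920 = 0·1440 + 920; 920 = 15·60 + 20 → 15:20, same day
→ 2022-07-09 15:20 VAG

2022-07-09 15:20 VAG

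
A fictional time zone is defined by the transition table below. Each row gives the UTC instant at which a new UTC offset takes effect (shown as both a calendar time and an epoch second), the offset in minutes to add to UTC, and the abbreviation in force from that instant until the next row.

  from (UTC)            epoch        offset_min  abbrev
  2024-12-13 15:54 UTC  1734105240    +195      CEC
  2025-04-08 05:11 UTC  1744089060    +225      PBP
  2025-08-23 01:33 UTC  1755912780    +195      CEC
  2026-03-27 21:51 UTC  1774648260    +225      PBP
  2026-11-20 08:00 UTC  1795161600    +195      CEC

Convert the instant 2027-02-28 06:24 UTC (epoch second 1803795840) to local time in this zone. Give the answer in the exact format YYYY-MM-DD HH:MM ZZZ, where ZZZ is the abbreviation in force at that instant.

Query: 2027-02-28 06:24 UTC
Rule 5/5 (CEC, +03:15): 2026-11-20 08:00 UTC ≤ query < +∞
6·60 + 24 + 195 = 579 min
579 = 0·1440 + 579; 579 = 9·60 + 39 → 09:39, same day
→ 2027-02-28 09:39 CEC

2027-02-28 09:39 CEC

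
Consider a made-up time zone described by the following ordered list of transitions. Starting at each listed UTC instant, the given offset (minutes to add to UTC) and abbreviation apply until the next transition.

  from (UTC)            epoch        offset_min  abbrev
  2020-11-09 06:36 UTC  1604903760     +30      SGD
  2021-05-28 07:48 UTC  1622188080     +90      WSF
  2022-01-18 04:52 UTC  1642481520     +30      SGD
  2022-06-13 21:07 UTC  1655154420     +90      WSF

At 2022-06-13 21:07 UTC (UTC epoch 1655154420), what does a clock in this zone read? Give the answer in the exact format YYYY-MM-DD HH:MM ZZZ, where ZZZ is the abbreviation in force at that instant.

Query: 2022-06-13 21:07 UTC
Rule 4/4 (WSF, +01:30): 2022-06-13 21:07 UTC ≤ query < +∞
21·60 + 7 + 90 = 1357 min
1357 = 0·1440 + 1357; 1357 = 22·60 + 37 → 22:37, same day
→ 2022-06-13 22:37 WSF

2022-06-13 22:37 WSF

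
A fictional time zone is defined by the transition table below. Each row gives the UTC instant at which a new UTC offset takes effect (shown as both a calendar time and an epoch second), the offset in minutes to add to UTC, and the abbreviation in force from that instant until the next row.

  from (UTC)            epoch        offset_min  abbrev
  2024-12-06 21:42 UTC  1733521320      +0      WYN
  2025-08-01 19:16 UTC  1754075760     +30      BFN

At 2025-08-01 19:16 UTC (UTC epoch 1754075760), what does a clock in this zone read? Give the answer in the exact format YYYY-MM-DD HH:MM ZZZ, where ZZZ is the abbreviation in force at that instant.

2025-08-01 19:46 BFN

Query: 2025-08-01 19:16 UTC
Rule 2/2 (BFN, +00:30): 2025-08-01 19:16 UTC ≤ query < +∞
19·60 + 16 + 30 = 1186 min
1186 = 0·1440 + 1186; 1186 = 19·60 + 46 → 19:46, same day
→ 2025-08-01 19:46 BFN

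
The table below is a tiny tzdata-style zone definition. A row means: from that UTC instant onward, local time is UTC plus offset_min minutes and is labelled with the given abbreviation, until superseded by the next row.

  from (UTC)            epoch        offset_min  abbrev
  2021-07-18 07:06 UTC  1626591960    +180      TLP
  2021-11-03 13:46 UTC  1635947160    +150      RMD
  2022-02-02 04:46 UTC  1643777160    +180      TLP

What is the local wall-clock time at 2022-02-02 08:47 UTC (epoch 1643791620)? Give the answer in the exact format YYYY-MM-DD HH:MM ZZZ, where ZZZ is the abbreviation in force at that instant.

Query: 2022-02-02 08:47 UTC
Rule 3/3 (TLP, +03:00): 2022-02-02 04:46 UTC ≤ query < +∞
8·60 + 47 + 180 = 707 min
707 = 0·1440 + 707; 707 = 11·60 + 47 → 11:47, same day
→ 2022-02-02 11:47 TLP

2022-02-02 11:47 TLP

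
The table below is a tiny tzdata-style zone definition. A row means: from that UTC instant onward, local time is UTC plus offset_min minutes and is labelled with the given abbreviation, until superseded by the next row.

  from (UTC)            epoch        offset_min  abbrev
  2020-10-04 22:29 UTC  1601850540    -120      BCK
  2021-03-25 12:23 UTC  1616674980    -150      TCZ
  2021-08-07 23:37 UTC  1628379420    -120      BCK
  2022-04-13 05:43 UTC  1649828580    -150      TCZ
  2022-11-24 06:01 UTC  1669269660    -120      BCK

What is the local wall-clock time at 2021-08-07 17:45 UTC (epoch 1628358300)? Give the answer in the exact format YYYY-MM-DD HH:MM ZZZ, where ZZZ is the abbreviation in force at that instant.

2021-08-07 15:15 TCZ

Query: 2021-08-07 17:45 UTC
Rule 2/5 (TCZ, -02:30): 2021-03-25 12:23 UTC ≤ query < 2021-08-07 23:37 UTC
17·60 + 45 - 150 = 915 min
915 = 0·1440 + 915; 915 = 15·60 + 15 → 15:15, same day
→ 2021-08-07 15:15 TCZ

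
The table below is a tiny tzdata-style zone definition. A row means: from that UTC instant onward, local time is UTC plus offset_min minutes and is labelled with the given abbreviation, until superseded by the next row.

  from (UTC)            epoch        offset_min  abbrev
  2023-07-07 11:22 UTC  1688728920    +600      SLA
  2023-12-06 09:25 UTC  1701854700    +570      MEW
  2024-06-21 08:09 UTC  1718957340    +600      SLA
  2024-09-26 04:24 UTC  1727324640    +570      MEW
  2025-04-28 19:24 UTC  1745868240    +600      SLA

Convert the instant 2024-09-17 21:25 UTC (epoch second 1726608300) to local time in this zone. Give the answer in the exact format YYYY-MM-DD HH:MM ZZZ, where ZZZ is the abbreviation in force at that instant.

2024-09-18 07:25 SLA

Query: 2024-09-17 21:25 UTC
Rule 3/5 (SLA, +10:00): 2024-06-21 08:09 UTC ≤ query < 2024-09-26 04:24 UTC
21·60 + 25 + 600 = 1885 min
1885 = 1·1440 + 445; 445 = 7·60 + 25 → 07:25, 2024-09-17 + 1 day = 2024-09-18
→ 2024-09-18 07:25 SLA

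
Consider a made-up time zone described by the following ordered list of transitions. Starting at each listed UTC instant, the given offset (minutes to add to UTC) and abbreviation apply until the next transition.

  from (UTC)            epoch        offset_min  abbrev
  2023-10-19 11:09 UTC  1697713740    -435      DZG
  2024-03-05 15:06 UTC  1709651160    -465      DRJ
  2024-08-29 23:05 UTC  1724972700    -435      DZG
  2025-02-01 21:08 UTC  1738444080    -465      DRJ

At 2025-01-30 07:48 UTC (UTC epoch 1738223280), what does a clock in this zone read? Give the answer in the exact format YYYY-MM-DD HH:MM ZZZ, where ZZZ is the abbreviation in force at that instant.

2025-01-30 00:33 DZG

Query: 2025-01-30 07:48 UTC
Rule 3/4 (DZG, -07:15): 2024-08-29 23:05 UTC ≤ query < 2025-02-01 21:08 UTC
7·60 + 48 - 435 = 33 min
33 = 0·1440 + 33; 33 = 0·60 + 33 → 00:33, same day
→ 2025-01-30 00:33 DZG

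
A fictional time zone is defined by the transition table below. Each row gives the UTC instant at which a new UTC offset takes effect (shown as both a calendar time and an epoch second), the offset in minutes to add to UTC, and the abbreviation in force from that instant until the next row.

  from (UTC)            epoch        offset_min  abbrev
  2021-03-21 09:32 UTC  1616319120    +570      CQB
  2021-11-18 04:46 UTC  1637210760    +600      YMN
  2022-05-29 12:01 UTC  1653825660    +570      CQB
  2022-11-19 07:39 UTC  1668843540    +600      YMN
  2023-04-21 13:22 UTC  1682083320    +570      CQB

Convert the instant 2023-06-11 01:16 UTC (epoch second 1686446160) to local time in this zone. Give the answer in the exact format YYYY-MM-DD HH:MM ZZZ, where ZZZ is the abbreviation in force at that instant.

Query: 2023-06-11 01:16 UTC
Rule 5/5 (CQB, +09:30): 2023-04-21 13:22 UTC ≤ query < +∞
1·60 + 16 + 570 = 646 min
646 = 0·1440 + 646; 646 = 10·60 + 46 → 10:46, same day
→ 2023-06-11 10:46 CQB

2023-06-11 10:46 CQB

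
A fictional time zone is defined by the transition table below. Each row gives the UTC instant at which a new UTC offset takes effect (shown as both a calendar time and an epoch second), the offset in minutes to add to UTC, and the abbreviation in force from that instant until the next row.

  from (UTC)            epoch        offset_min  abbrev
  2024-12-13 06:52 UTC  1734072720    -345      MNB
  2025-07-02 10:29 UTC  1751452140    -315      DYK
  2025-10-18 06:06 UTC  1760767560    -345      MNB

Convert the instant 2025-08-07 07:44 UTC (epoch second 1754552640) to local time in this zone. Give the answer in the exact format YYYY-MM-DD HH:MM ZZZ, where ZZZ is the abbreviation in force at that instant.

2025-08-07 02:29 DYK

Query: 2025-08-07 07:44 UTC
Rule 2/3 (DYK, -05:15): 2025-07-02 10:29 UTC ≤ query < 2025-10-18 06:06 UTC
7·60 + 44 - 315 = 149 min
149 = 0·1440 + 149; 149 = 2·60 + 29 → 02:29, same day
→ 2025-08-07 02:29 DYK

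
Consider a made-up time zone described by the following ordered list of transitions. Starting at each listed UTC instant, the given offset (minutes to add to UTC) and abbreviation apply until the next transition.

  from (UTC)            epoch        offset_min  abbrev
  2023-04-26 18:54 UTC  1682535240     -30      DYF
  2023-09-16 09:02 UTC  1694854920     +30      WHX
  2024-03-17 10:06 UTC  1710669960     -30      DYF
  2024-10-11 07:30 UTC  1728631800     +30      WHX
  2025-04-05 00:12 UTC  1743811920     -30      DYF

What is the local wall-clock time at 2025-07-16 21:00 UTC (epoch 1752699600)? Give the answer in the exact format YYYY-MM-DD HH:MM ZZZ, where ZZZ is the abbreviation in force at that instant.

2025-07-16 20:30 DYF

Query: 2025-07-16 21:00 UTC
Rule 5/5 (DYF, -00:30): 2025-04-05 00:12 UTC ≤ query < +∞
21·60 + 0 - 30 = 1230 min
1230 = 0·1440 + 1230; 1230 = 20·60 + 30 → 20:30, same day
→ 2025-07-16 20:30 DYF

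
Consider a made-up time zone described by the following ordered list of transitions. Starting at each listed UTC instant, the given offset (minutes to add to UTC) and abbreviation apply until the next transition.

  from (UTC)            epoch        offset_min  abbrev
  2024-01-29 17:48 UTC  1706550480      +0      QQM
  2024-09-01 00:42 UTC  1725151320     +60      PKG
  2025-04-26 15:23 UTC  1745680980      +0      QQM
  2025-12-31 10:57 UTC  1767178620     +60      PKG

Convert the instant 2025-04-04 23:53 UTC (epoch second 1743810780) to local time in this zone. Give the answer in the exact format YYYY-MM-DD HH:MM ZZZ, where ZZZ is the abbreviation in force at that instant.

2025-04-05 00:53 PKG

Query: 2025-04-04 23:53 UTC
Rule 2/4 (PKG, +01:00): 2024-09-01 00:42 UTC ≤ query < 2025-04-26 15:23 UTC
23·60 + 53 + 60 = 1493 min
1493 = 1·1440 + 53; 53 = 0·60 + 53 → 00:53, 2025-04-04 + 1 day = 2025-04-05
→ 2025-04-05 00:53 PKG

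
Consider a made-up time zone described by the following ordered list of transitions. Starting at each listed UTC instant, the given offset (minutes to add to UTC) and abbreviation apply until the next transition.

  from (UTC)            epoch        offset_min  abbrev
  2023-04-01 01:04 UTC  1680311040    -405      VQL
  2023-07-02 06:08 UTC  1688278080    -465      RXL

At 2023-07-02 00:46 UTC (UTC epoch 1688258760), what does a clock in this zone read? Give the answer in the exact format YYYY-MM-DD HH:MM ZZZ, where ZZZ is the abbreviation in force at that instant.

Query: 2023-07-02 00:46 UTC
Rule 1/2 (VQL, -06:45): 2023-04-01 01:04 UTC ≤ query < 2023-07-02 06:08 UTC
0·60 + 46 - 405 = -359 min
-359 = -1·1440 + 1081; 1081 = 18·60 + 1 → 18:01, 2023-07-02 - 1 day = 2023-07-01
→ 2023-07-01 18:01 VQL

2023-07-01 18:01 VQL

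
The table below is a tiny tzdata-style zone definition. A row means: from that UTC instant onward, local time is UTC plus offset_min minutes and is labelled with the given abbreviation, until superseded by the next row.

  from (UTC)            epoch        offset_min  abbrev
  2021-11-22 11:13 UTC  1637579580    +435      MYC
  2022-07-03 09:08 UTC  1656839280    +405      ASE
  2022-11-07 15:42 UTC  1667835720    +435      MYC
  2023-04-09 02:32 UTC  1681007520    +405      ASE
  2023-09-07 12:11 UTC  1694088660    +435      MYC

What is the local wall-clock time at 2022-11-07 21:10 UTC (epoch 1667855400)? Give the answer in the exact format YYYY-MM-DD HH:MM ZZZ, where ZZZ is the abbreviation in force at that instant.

2022-11-08 04:25 MYC

Query: 2022-11-07 21:10 UTC
Rule 3/5 (MYC, +07:15): 2022-11-07 15:42 UTC ≤ query < 2023-04-09 02:32 UTC
21·60 + 10 + 435 = 1705 min
1705 = 1·1440 + 265; 265 = 4·60 + 25 → 04:25, 2022-11-07 + 1 day = 2022-11-08
→ 2022-11-08 04:25 MYC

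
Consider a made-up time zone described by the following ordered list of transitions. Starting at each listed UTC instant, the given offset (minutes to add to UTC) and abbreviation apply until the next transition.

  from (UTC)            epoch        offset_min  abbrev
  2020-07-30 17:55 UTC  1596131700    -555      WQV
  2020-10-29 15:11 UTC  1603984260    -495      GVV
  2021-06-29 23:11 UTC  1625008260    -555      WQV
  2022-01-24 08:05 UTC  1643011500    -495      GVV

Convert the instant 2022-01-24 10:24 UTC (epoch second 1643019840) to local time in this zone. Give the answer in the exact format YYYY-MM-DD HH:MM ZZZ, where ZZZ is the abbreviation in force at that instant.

2022-01-24 02:09 GVV

Query: 2022-01-24 10:24 UTC
Rule 4/4 (GVV, -08:15): 2022-01-24 08:05 UTC ≤ query < +∞
10·60 + 24 - 495 = 129 min
129 = 0·1440 + 129; 129 = 2·60 + 9 → 02:09, same day
→ 2022-01-24 02:09 GVV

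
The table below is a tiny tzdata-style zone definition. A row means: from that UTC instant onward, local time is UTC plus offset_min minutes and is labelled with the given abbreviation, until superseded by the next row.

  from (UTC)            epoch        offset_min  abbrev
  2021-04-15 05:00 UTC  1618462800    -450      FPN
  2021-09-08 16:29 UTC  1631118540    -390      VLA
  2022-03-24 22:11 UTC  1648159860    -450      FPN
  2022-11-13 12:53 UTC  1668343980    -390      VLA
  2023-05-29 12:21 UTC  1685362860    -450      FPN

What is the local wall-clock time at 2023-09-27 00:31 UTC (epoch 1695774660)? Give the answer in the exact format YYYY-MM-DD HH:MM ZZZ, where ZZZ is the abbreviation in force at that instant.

Query: 2023-09-27 00:31 UTC
Rule 5/5 (FPN, -07:30): 2023-05-29 12:21 UTC ≤ query < +∞
0·60 + 31 - 450 = -419 min
-419 = -1·1440 + 1021; 1021 = 17·60 + 1 → 17:01, 2023-09-27 - 1 day = 2023-09-26
→ 2023-09-26 17:01 FPN

2023-09-26 17:01 FPN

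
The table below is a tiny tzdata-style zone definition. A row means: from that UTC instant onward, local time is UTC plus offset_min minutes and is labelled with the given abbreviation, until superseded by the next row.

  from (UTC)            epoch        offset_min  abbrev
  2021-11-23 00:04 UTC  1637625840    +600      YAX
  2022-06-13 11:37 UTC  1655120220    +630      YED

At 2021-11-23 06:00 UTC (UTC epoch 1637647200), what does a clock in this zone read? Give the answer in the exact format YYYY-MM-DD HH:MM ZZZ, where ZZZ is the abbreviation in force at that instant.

2021-11-23 16:00 YAX

Query: 2021-11-23 06:00 UTC
Rule 1/2 (YAX, +10:00): 2021-11-23 00:04 UTC ≤ query < 2022-06-13 11:37 UTC
6·60 + 0 + 600 = 960 min
960 = 0·1440 + 960; 960 = 16·60 + 0 → 16:00, same day
→ 2021-11-23 16:00 YAX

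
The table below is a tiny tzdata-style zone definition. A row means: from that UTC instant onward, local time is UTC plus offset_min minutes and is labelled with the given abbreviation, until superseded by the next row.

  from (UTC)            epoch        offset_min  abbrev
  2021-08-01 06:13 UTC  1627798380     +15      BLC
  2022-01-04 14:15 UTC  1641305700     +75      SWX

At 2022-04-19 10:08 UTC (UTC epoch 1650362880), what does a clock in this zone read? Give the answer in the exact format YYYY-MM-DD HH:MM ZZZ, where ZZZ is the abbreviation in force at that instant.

Query: 2022-04-19 10:08 UTC
Rule 2/2 (SWX, +01:15): 2022-01-04 14:15 UTC ≤ query < +∞
10·60 + 8 + 75 = 683 min
683 = 0·1440 + 683; 683 = 11·60 + 23 → 11:23, same day
→ 2022-04-19 11:23 SWX

2022-04-19 11:23 SWX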